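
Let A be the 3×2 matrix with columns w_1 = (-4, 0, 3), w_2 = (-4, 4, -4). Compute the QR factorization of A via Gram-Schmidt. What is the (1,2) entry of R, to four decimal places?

w_1 = (-4, 0, 3); ‖w_1‖ = 5.0000, so q_1 = (-0.8000, 0.0000, 0.6000).
r_{12} = q_1·w_2 = 0.8000.

r_{12} = 0.8000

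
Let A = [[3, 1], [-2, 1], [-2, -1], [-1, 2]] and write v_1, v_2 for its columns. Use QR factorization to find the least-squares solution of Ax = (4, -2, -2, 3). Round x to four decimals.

x = (0.8720, 1.3040)

v_1 = (3, -2, -2, -1); ‖v_1‖ = 4.2426, so e_1 = (0.7071, -0.4714, -0.4714, -0.2357).
e_1·v_2 = 0.7071·1 + (-0.4714)·1 + (-0.4714)·(-1) + (-0.2357)·2 = 0.2357.
u_2 = v_2 − 0.2357·e_1 = (0.8333, 1.1111, -0.8889, 2.0556).
‖u_2‖ = 2.6352, so e_2 = (0.3162, 0.4216, -0.3373, 0.7800).
Qᵀb = (4.0069, 3.4363).
Back-substitute: x_2 = 3.4363/2.6352 = 1.3040.
x_1 = (4.0069 − 0.2357·1.3040)/4.2426 = 0.8720.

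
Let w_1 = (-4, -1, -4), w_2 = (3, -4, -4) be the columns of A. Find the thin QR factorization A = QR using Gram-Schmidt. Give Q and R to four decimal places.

Q = [[-0.6963, 0.6352], [-0.1741, -0.6012], [-0.6963, -0.4849]], R = [[5.7446, 1.3926], [0.0000, 6.2498]]

w_1 = (-4, -1, -4); ‖w_1‖ = 5.7446, so q_1 = (-0.6963, -0.1741, -0.6963).
q_1·w_2 = (-0.6963)·3 + (-0.1741)·(-4) + (-0.6963)·(-4) = 1.3926.
u_2 = w_2 − 1.3926·q_1 = (3.9697, -3.7576, -3.0303).
‖u_2‖ = 6.2498, so q_2 = (0.6352, -0.6012, -0.4849).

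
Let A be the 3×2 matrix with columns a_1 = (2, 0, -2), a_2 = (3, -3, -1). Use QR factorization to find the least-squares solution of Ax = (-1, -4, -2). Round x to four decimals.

x = (-0.5682, 0.8182)

a_1 = (2, 0, -2); ‖a_1‖ = 2.8284, so q_1 = (0.7071, 0.0000, -0.7071).
q_1·a_2 = 0.7071·3 + 0.0000·(-3) + (-0.7071)·(-1) = 2.8284.
u_2 = a_2 − 2.8284·q_1 = (1.0000, -3.0000, 1.0000).
‖u_2‖ = 3.3166, so q_2 = (0.3015, -0.9045, 0.3015).
Qᵀb = (0.7071, 2.7136).
Back-substitute: x_2 = 2.7136/3.3166 = 0.8182.
x_1 = (0.7071 − 2.8284·0.8182)/2.8284 = -0.5682.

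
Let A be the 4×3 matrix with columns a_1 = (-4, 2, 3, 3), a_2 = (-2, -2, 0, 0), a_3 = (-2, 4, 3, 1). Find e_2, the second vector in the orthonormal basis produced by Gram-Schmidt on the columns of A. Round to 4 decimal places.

a_1 = (-4, 2, 3, 3); ‖a_1‖ = 6.1644, so e_1 = (-0.6489, 0.3244, 0.4867, 0.4867).
e_1·a_2 = (-0.6489)·(-2) + 0.3244·(-2) + 0.4867·0 + 0.4867·0 = 0.6489.
u_2 = a_2 − 0.6489·e_1 = (-1.5789, -2.2105, -0.3158, -0.3158).
‖u_2‖ = 2.7530, so e_2 = (-0.5735, -0.8030, -0.1147, -0.1147).

e_2 = (-0.5735, -0.8030, -0.1147, -0.1147)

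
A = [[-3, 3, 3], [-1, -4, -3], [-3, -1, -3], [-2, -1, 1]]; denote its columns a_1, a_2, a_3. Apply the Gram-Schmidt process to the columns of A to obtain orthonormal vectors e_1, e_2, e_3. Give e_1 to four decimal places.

e_1 = (-0.6255, -0.2085, -0.6255, -0.4170)

e_1 = a_1/‖a_1‖ = (-3, -1, -3, -2)/4.7958 = (-0.6255, -0.2085, -0.6255, -0.4170).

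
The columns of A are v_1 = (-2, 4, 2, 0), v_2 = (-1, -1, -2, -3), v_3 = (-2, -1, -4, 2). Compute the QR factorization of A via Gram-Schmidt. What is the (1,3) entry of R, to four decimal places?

r_{13} = -1.6330

v_1 = (-2, 4, 2, 0); ‖v_1‖ = 4.8990, so e_1 = (-0.4082, 0.8165, 0.4082, 0.0000).
r_{13} = e_1·v_3 = -1.6330.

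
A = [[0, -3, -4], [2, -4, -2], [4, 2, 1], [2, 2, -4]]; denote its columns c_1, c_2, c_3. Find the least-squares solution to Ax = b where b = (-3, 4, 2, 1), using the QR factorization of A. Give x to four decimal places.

x = (0.9214, -0.2971, 0.3657)

c_1 = (0, 2, 4, 2); ‖c_1‖ = 4.8990, so q_1 = (0.0000, 0.4082, 0.8165, 0.4082).
q_1·c_2 = 0.0000·(-3) + 0.4082·(-4) + 0.8165·2 + 0.4082·2 = 0.8165.
u_2 = c_2 − 0.8165·q_1 = (-3.0000, -4.3333, 1.3333, 1.6667).
‖u_2‖ = 5.6862, so q_2 = (-0.5276, -0.7621, 0.2345, 0.2931).
q_1·c_3 = 0.0000·(-4) + 0.4082·(-2) + 0.8165·1 + 0.4082·(-4) = -1.6330; q_2·c_3 = (-0.5276)·(-4) + (-0.7621)·(-2) + 0.2345·1 + 0.2931·(-4) = 2.6966.
u_3 = c_3 + 1.6330·q_1 − 2.6966·q_2 = (-2.5773, 0.7216, 1.7010, -4.1237).
‖u_3‖ = 5.2021, so q_3 = (-0.4954, 0.1387, 0.3270, -0.7927).
Qᵀb = (3.6742, -0.7035, 1.9025).
Back-substitute: x_3 = 1.9025/5.2021 = 0.3657.
x_2 = (-0.7035 − 2.6966·0.3657)/5.6862 = -0.2971.
x_1 = (3.6742 − 0.8165·(-0.2971) + 1.6330·0.3657)/4.8990 = 0.9214.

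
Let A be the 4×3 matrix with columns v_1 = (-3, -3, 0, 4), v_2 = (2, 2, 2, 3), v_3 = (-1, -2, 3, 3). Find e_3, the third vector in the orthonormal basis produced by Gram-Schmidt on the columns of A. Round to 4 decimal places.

e_1 = v_1/‖v_1‖ = (-3, -3, 0, 4)/5.8310 = (-0.5145, -0.5145, 0.0000, 0.6860).
r_{12} = e_1·v_2 = 0.0000.
u_2 = v_2 + 0.0000·e_1 = (2.0000, 2.0000, 2.0000, 3.0000).
‖u_2‖ = 4.5826, so e_2 = (0.4364, 0.4364, 0.4364, 0.6547).
r_{13} = e_1·v_3 = 3.6015; r_{23} = e_2·v_3 = 1.9640.
u_3 = v_3 − 3.6015·e_1 − 1.9640·e_2 = (-0.0042, -1.0042, 2.1429, -0.7563).
‖u_3‖ = 2.4844, so e_3 = (-0.0017, -0.4042, 0.8625, -0.3044).

e_3 = (-0.0017, -0.4042, 0.8625, -0.3044)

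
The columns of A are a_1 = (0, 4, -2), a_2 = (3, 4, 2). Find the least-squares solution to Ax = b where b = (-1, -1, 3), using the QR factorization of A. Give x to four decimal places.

x = (-0.6376, 0.2294)

a_1 = (0, 4, -2); ‖a_1‖ = 4.4721, so q_1 = (0.0000, 0.8944, -0.4472).
q_1·a_2 = 0.0000·3 + 0.8944·4 + (-0.4472)·2 = 2.6833.
u_2 = a_2 − 2.6833·q_1 = (3.0000, 1.6000, 3.2000).
‖u_2‖ = 4.6690, so q_2 = (0.6425, 0.3427, 0.6854).
Qᵀb = (-2.2361, 1.0709).
Back-substitute: x_2 = 1.0709/4.6690 = 0.2294.
x_1 = (-2.2361 − 2.6833·0.2294)/4.4721 = -0.6376.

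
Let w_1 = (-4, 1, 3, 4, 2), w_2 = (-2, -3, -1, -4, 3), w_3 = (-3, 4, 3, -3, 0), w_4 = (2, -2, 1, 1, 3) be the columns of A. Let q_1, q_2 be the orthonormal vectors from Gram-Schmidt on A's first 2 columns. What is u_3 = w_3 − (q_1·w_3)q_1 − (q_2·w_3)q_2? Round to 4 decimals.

w_1 = (-4, 1, 3, 4, 2); ‖w_1‖ = 6.7823, so q_1 = (-0.5898, 0.1474, 0.4423, 0.5898, 0.2949).
q_1·w_2 = (-0.5898)·(-2) + 0.1474·(-3) + 0.4423·(-1) + 0.5898·(-4) + 0.2949·3 = -1.1795.
u_2 = w_2 + 1.1795·q_1 = (-2.6957, -2.8261, -0.4783, -3.3043, 3.3478).
‖u_2‖ = 6.1326, so q_2 = (-0.4396, -0.4608, -0.0780, -0.5388, 0.5459).
q_1·w_3 = (-0.5898)·(-3) + 0.1474·4 + 0.4423·3 + 0.5898·(-3) + 0.2949·0 = 1.9167; q_2·w_3 = (-0.4396)·(-3) + (-0.4608)·4 + (-0.0780)·3 + (-0.5388)·(-3) + 0.5459·0 = 0.8579.
u_3 = w_3 − 1.9167·q_1 − 0.8579·q_2 = (-1.4925, 4.1127, 2.2191, -3.6682, -1.0335).

u_3 = (-1.4925, 4.1127, 2.2191, -3.6682, -1.0335)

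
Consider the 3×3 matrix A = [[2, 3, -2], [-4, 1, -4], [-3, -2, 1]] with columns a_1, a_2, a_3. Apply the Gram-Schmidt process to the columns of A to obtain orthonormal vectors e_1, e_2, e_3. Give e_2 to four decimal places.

a_1 = (2, -4, -3); ‖a_1‖ = 5.3852, so e_1 = (0.3714, -0.7428, -0.5571).
e_1·a_2 = 0.3714·3 + (-0.7428)·1 + (-0.5571)·(-2) = 1.4856.
u_2 = a_2 − 1.4856·e_1 = (2.4483, 2.1034, -1.1724).
‖u_2‖ = 3.4341, so e_2 = (0.7129, 0.6125, -0.3414).

e_2 = (0.7129, 0.6125, -0.3414)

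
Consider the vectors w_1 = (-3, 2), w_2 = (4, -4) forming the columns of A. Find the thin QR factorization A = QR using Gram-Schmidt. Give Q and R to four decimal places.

w_1 = (-3, 2); ‖w_1‖ = 3.6056, so e_1 = (-0.8321, 0.5547).
e_1·w_2 = (-0.8321)·4 + 0.5547·(-4) = -5.5470.
u_2 = w_2 + 5.5470·e_1 = (-0.6154, -0.9231).
‖u_2‖ = 1.1094, so e_2 = (-0.5547, -0.8321).

Q = [[-0.8321, -0.5547], [0.5547, -0.8321]], R = [[3.6056, -5.5470], [0.0000, 1.1094]]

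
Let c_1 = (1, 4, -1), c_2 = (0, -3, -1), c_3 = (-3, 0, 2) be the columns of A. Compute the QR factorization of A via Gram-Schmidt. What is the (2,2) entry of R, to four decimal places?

r_{22} = 1.8105

c_1 = (1, 4, -1); ‖c_1‖ = 4.2426, so q_1 = (0.2357, 0.9428, -0.2357).
q_1·c_2 = 0.2357·0 + 0.9428·(-3) + (-0.2357)·(-1) = -2.5927.
u_2 = c_2 + 2.5927·q_1 = (0.6111, -0.5556, -1.6111).
r_{22} = ‖u_2‖ = 1.8105.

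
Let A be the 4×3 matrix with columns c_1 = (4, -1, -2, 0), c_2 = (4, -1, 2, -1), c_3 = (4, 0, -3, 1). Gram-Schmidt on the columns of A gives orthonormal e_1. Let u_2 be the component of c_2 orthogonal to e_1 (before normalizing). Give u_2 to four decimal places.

u_2 = (1.5238, -0.3810, 3.2381, -1.0000)

c_1 = (4, -1, -2, 0); ‖c_1‖ = 4.5826, so e_1 = (0.8729, -0.2182, -0.4364, 0.0000).
e_1·c_2 = 0.8729·4 + (-0.2182)·(-1) + (-0.4364)·2 + 0.0000·(-1) = 2.8368.
u_2 = c_2 − 2.8368·e_1 = (1.5238, -0.3810, 3.2381, -1.0000).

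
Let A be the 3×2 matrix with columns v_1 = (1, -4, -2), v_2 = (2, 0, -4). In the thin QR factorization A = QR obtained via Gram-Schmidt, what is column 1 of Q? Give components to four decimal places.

v_1 = (1, -4, -2); ‖v_1‖ = 4.5826, so e_1 = (0.2182, -0.8729, -0.4364).

e_1 = (0.2182, -0.8729, -0.4364)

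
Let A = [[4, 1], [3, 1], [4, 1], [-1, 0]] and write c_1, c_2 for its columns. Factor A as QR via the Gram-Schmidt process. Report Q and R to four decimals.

e_1 = c_1/‖c_1‖ = (4, 3, 4, -1)/6.4807 = (0.6172, 0.4629, 0.6172, -0.1543).
r_{12} = e_1·c_2 = 1.6973.
u_2 = c_2 − 1.6973·e_1 = (-0.0476, 0.2143, -0.0476, 0.2619).
‖u_2‖ = 0.3450, so e_2 = (-0.1380, 0.6211, -0.1380, 0.7591).

Q = [[0.6172, -0.1380], [0.4629, 0.6211], [0.6172, -0.1380], [-0.1543, 0.7591]], R = [[6.4807, 1.6973], [0.0000, 0.3450]]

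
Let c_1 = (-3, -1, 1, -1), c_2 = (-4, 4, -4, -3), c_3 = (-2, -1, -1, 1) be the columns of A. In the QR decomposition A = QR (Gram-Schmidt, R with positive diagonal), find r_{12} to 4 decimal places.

q_1 = c_1/‖c_1‖ = (-3, -1, 1, -1)/3.4641 = (-0.8660, -0.2887, 0.2887, -0.2887).
r_{12} = q_1·c_2 = 2.0207.

r_{12} = 2.0207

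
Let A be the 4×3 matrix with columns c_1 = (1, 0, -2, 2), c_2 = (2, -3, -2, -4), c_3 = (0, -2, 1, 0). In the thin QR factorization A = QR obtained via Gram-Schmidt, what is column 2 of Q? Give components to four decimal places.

c_1 = (1, 0, -2, 2); ‖c_1‖ = 3.0000, so e_1 = (0.3333, 0.0000, -0.6667, 0.6667).
e_1·c_2 = 0.3333·2 + 0.0000·(-3) + (-0.6667)·(-2) + 0.6667·(-4) = -0.6667.
u_2 = c_2 + 0.6667·e_1 = (2.2222, -3.0000, -2.4444, -3.5556).
‖u_2‖ = 5.7057, so e_2 = (0.3895, -0.5258, -0.4284, -0.6232).

e_2 = (0.3895, -0.5258, -0.4284, -0.6232)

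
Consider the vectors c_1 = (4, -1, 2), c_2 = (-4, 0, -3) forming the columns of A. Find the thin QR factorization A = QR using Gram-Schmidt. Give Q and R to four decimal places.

c_1 = (4, -1, 2); ‖c_1‖ = 4.5826, so e_1 = (0.8729, -0.2182, 0.4364).
e_1·c_2 = 0.8729·(-4) + (-0.2182)·0 + 0.4364·(-3) = -4.8008.
u_2 = c_2 + 4.8008·e_1 = (0.1905, -1.0476, -0.9048).
‖u_2‖ = 1.3973, so e_2 = (0.1363, -0.7498, -0.6475).

Q = [[0.8729, 0.1363], [-0.2182, -0.7498], [0.4364, -0.6475]], R = [[4.5826, -4.8008], [0.0000, 1.3973]]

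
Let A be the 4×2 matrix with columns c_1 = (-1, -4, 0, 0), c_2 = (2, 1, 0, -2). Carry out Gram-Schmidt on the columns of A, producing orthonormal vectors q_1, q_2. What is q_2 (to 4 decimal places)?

c_1 = (-1, -4, 0, 0); ‖c_1‖ = 4.1231, so q_1 = (-0.2425, -0.9701, 0.0000, 0.0000).
q_1·c_2 = (-0.2425)·2 + (-0.9701)·1 + 0.0000·0 + 0.0000·(-2) = -1.4552.
u_2 = c_2 + 1.4552·q_1 = (1.6471, -0.4118, 0.0000, -2.0000).
‖u_2‖ = 2.6234, so q_2 = (0.6278, -0.1570, 0.0000, -0.7624).

q_2 = (0.6278, -0.1570, 0.0000, -0.7624)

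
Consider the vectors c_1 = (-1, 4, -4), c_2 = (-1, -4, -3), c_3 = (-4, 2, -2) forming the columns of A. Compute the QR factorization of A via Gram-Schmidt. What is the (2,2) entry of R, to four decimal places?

r_{22} = 5.0722

e_1 = c_1/‖c_1‖ = (-1, 4, -4)/5.7446 = (-0.1741, 0.6963, -0.6963).
r_{12} = e_1·c_2 = -0.5222.
u_2 = c_2 + 0.5222·e_1 = (-1.0909, -3.6364, -3.3636).
r_{22} = ‖u_2‖ = 5.0722.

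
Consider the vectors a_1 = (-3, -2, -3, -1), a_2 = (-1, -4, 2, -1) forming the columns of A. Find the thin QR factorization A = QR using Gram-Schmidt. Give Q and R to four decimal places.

a_1 = (-3, -2, -3, -1); ‖a_1‖ = 4.7958, so q_1 = (-0.6255, -0.4170, -0.6255, -0.2085).
q_1·a_2 = (-0.6255)·(-1) + (-0.4170)·(-4) + (-0.6255)·2 + (-0.2085)·(-1) = 1.2511.
u_2 = a_2 − 1.2511·q_1 = (-0.2174, -3.4783, 2.7826, -0.7391).
‖u_2‖ = 4.5205, so q_2 = (-0.0481, -0.7694, 0.6156, -0.1635).

Q = [[-0.6255, -0.0481], [-0.4170, -0.7694], [-0.6255, 0.6156], [-0.2085, -0.1635]], R = [[4.7958, 1.2511], [0.0000, 4.5205]]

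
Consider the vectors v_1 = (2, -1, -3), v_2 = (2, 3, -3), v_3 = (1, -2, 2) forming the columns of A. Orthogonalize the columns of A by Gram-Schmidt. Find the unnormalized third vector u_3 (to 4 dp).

v_1 = (2, -1, -3); ‖v_1‖ = 3.7417, so q_1 = (0.5345, -0.2673, -0.8018).
q_1·v_2 = 0.5345·2 + (-0.2673)·3 + (-0.8018)·(-3) = 2.6726.
u_2 = v_2 − 2.6726·q_1 = (0.5714, 3.7143, -0.8571).
‖u_2‖ = 3.8545, so q_2 = (0.1482, 0.9636, -0.2224).
q_1·v_3 = 0.5345·1 + (-0.2673)·(-2) + (-0.8018)·2 = -0.5345; q_2·v_3 = 0.1482·1 + 0.9636·(-2) + (-0.2224)·2 = -2.2237.
u_3 = v_3 + 0.5345·q_1 + 2.2237·q_2 = (1.6154, 0.0000, 1.0769).

u_3 = (1.6154, 0.0000, 1.0769)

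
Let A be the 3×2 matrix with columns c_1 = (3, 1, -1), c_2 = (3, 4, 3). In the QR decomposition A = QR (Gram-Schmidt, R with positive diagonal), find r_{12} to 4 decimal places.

q_1 = c_1/‖c_1‖ = (3, 1, -1)/3.3166 = (0.9045, 0.3015, -0.3015).
r_{12} = q_1·c_2 = 3.0151.

r_{12} = 3.0151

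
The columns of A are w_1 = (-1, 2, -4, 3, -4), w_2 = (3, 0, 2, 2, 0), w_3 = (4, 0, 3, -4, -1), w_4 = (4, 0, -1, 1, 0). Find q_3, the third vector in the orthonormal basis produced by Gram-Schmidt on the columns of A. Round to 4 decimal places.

w_1 = (-1, 2, -4, 3, -4); ‖w_1‖ = 6.7823, so q_1 = (-0.1474, 0.2949, -0.5898, 0.4423, -0.5898).
q_1·w_2 = (-0.1474)·3 + 0.2949·0 + (-0.5898)·2 + 0.4423·2 + (-0.5898)·0 = -0.7372.
u_2 = w_2 + 0.7372·q_1 = (2.8913, 0.2174, 1.5652, 2.3261, -0.4348).
‖u_2‖ = 4.0567, so q_2 = (0.7127, 0.0536, 0.3858, 0.5734, -0.1072).
q_1·w_3 = (-0.1474)·4 + 0.2949·0 + (-0.5898)·3 + 0.4423·(-4) + (-0.5898)·(-1) = -3.5386; q_2·w_3 = 0.7127·4 + 0.0536·0 + 0.3858·3 + 0.5734·(-4) + (-0.1072)·(-1) = 1.8220.
u_3 = w_3 + 3.5386·q_1 − 1.8220·q_2 = (2.1797, 0.9458, 0.2100, -3.4795, -2.8917).
‖u_3‖ = 5.1145, so q_3 = (0.4262, 0.1849, 0.0411, -0.6803, -0.5654).

q_3 = (0.4262, 0.1849, 0.0411, -0.6803, -0.5654)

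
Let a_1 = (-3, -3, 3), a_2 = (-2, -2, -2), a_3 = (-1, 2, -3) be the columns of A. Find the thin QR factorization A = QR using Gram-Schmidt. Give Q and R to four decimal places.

Q = [[-0.5774, -0.4082, -0.7071], [-0.5774, -0.4082, 0.7071], [0.5774, -0.8165, 0.0000]], R = [[5.1962, 1.1547, -2.3094], [0.0000, 3.2660, 2.0412], [0.0000, 0.0000, 2.1213]]

a_1 = (-3, -3, 3); ‖a_1‖ = 5.1962, so q_1 = (-0.5774, -0.5774, 0.5774).
q_1·a_2 = (-0.5774)·(-2) + (-0.5774)·(-2) + 0.5774·(-2) = 1.1547.
u_2 = a_2 − 1.1547·q_1 = (-1.3333, -1.3333, -2.6667).
‖u_2‖ = 3.2660, so q_2 = (-0.4082, -0.4082, -0.8165).
q_1·a_3 = (-0.5774)·(-1) + (-0.5774)·2 + 0.5774·(-3) = -2.3094; q_2·a_3 = (-0.4082)·(-1) + (-0.4082)·2 + (-0.8165)·(-3) = 2.0412.
u_3 = a_3 + 2.3094·q_1 − 2.0412·q_2 = (-1.5000, 1.5000, 0.0000).
‖u_3‖ = 2.1213, so q_3 = (-0.7071, 0.7071, 0.0000).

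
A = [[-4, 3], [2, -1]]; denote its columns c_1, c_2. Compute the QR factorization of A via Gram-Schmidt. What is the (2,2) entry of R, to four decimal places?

e_1 = c_1/‖c_1‖ = (-4, 2)/4.4721 = (-0.8944, 0.4472).
r_{12} = e_1·c_2 = -3.1305.
u_2 = c_2 + 3.1305·e_1 = (0.2000, 0.4000).
r_{22} = ‖u_2‖ = 0.4472.

r_{22} = 0.4472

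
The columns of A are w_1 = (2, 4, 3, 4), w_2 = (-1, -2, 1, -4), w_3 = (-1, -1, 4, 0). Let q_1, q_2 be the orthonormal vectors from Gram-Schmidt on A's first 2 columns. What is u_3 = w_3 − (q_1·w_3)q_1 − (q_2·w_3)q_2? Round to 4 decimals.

u_3 = (-1.2885, -1.5770, 1.1106, 1.3883)

w_1 = (2, 4, 3, 4); ‖w_1‖ = 6.7082, so q_1 = (0.2981, 0.5963, 0.4472, 0.5963).
q_1·w_2 = 0.2981·(-1) + 0.5963·(-2) + 0.4472·1 + 0.5963·(-4) = -3.4286.
u_2 = w_2 + 3.4286·q_1 = (0.0222, 0.0444, 2.5333, -1.9556).
‖u_2‖ = 3.2007, so q_2 = (0.0069, 0.0139, 0.7915, -0.6110).
q_1·w_3 = 0.2981·(-1) + 0.5963·(-1) + 0.4472·4 + 0.5963·0 = 0.8944; q_2·w_3 = 0.0069·(-1) + 0.0139·(-1) + 0.7915·4 + (-0.6110)·0 = 3.1452.
u_3 = w_3 − 0.8944·q_1 − 3.1452·q_2 = (-1.2885, -1.5770, 1.1106, 1.3883).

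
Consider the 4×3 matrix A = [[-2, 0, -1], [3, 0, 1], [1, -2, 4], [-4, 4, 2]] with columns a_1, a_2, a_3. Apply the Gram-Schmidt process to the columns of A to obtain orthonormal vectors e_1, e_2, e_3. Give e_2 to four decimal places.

e_1 = a_1/‖a_1‖ = (-2, 3, 1, -4)/5.4772 = (-0.3651, 0.5477, 0.1826, -0.7303).
r_{12} = e_1·a_2 = -3.2863.
u_2 = a_2 + 3.2863·e_1 = (-1.2000, 1.8000, -1.4000, 1.6000).
‖u_2‖ = 3.0332, so e_2 = (-0.3956, 0.5934, -0.4616, 0.5275).

e_2 = (-0.3956, 0.5934, -0.4616, 0.5275)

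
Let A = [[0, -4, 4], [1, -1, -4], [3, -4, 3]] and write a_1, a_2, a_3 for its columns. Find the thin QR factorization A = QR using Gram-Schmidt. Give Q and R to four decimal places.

Q = [[0.0000, -0.9969, -0.0788], [0.3162, 0.0748, -0.9457], [0.9487, -0.0249, 0.3152]], R = [[3.1623, -4.1110, 1.5811], [0.0000, 4.0125, -4.3614], [0.0000, 0.0000, 4.4134]]

q_1 = a_1/‖a_1‖ = (0, 1, 3)/3.1623 = (0.0000, 0.3162, 0.9487).
r_{12} = q_1·a_2 = -4.1110.
u_2 = a_2 + 4.1110·q_1 = (-4.0000, 0.3000, -0.1000).
‖u_2‖ = 4.0125, so q_2 = (-0.9969, 0.0748, -0.0249).
r_{13} = q_1·a_3 = 1.5811; r_{23} = q_2·a_3 = -4.3614.
u_3 = a_3 − 1.5811·q_1 + 4.3614·q_2 = (-0.3478, -4.1739, 1.3913).
‖u_3‖ = 4.4134, so q_3 = (-0.0788, -0.9457, 0.3152).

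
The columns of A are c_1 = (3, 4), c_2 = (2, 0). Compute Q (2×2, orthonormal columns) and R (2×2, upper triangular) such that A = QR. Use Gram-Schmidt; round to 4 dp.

Q = [[0.6000, 0.8000], [0.8000, -0.6000]], R = [[5.0000, 1.2000], [0.0000, 1.6000]]

c_1 = (3, 4); ‖c_1‖ = 5.0000, so e_1 = (0.6000, 0.8000).
e_1·c_2 = 0.6000·2 + 0.8000·0 = 1.2000.
u_2 = c_2 − 1.2000·e_1 = (1.2800, -0.9600).
‖u_2‖ = 1.6000, so e_2 = (0.8000, -0.6000).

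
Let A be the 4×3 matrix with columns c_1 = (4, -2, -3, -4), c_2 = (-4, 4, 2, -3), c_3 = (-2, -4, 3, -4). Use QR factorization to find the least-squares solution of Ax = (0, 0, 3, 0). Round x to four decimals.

x = (-0.2451, -0.0185, 0.2422)

q_1 = c_1/‖c_1‖ = (4, -2, -3, -4)/6.7082 = (0.5963, -0.2981, -0.4472, -0.5963).
r_{12} = q_1·c_2 = -2.6833.
u_2 = c_2 + 2.6833·q_1 = (-2.4000, 3.2000, 0.8000, -4.6000).
‖u_2‖ = 6.1482, so q_2 = (-0.3904, 0.5205, 0.1301, -0.7482).
r_{13} = q_1·c_3 = 1.0435; r_{23} = q_2·c_3 = 2.0819.
u_3 = c_3 − 1.0435·q_1 − 2.0819·q_2 = (-1.8095, -4.7725, 3.1958, -1.8201).
‖u_3‖ = 6.2910, so q_3 = (-0.2876, -0.7586, 0.5080, -0.2893).
Qᵀb = (-1.3416, 0.3904, 1.5240).
Back-substitute: x_3 = 1.5240/6.2910 = 0.2422.
x_2 = (0.3904 − 2.0819·0.2422)/6.1482 = -0.0185.
x_1 = (-1.3416 + 2.6833·(-0.0185) − 1.0435·0.2422)/6.7082 = -0.2451.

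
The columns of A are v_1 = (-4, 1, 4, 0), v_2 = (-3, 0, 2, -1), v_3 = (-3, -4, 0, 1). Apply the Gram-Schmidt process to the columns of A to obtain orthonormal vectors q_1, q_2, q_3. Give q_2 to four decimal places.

v_1 = (-4, 1, 4, 0); ‖v_1‖ = 5.7446, so q_1 = (-0.6963, 0.1741, 0.6963, 0.0000).
q_1·v_2 = (-0.6963)·(-3) + 0.1741·0 + 0.6963·2 + 0.0000·(-1) = 3.4816.
u_2 = v_2 − 3.4816·q_1 = (-0.5758, -0.6061, -0.4242, -1.0000).
‖u_2‖ = 1.3707, so q_2 = (-0.4200, -0.4422, -0.3095, -0.7296).

q_2 = (-0.4200, -0.4422, -0.3095, -0.7296)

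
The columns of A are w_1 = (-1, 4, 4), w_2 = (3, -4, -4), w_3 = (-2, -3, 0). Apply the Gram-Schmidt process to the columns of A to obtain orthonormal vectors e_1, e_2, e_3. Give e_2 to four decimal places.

e_2 = (0.9847, 0.1231, 0.1231)

e_1 = w_1/‖w_1‖ = (-1, 4, 4)/5.7446 = (-0.1741, 0.6963, 0.6963).
r_{12} = e_1·w_2 = -6.0927.
u_2 = w_2 + 6.0927·e_1 = (1.9394, 0.2424, 0.2424).
‖u_2‖ = 1.9695, so e_2 = (0.9847, 0.1231, 0.1231).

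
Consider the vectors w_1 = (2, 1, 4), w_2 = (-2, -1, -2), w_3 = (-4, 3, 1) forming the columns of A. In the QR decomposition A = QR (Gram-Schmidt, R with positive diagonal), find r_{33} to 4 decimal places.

r_{33} = 4.4721

w_1 = (2, 1, 4); ‖w_1‖ = 4.5826, so q_1 = (0.4364, 0.2182, 0.8729).
q_1·w_2 = 0.4364·(-2) + 0.2182·(-1) + 0.8729·(-2) = -2.8368.
u_2 = w_2 + 2.8368·q_1 = (-0.7619, -0.3810, 0.4762).
‖u_2‖ = 0.9759, so q_2 = (-0.7807, -0.3904, 0.4880).
q_1·w_3 = 0.4364·(-4) + 0.2182·3 + 0.8729·1 = -0.2182; q_2·w_3 = (-0.7807)·(-4) + (-0.3904)·3 + 0.4880·1 = 2.4398.
u_3 = w_3 + 0.2182·q_1 − 2.4398·q_2 = (-2.0000, 4.0000, 0.0000).
r_{33} = ‖u_3‖ = 4.4721.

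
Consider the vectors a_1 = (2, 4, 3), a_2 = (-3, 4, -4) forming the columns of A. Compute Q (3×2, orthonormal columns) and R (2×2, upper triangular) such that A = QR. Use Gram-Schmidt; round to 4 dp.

a_1 = (2, 4, 3); ‖a_1‖ = 5.3852, so q_1 = (0.3714, 0.7428, 0.5571).
q_1·a_2 = 0.3714·(-3) + 0.7428·4 + 0.5571·(-4) = -0.3714.
u_2 = a_2 + 0.3714·q_1 = (-2.8621, 4.2759, -3.7931).
‖u_2‖ = 6.3923, so q_2 = (-0.4477, 0.6689, -0.5934).

Q = [[0.3714, -0.4477], [0.7428, 0.6689], [0.5571, -0.5934]], R = [[5.3852, -0.3714], [0.0000, 6.3923]]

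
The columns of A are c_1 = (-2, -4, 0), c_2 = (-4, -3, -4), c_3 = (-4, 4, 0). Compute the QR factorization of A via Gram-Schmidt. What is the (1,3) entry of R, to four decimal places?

r_{13} = -1.7889

c_1 = (-2, -4, 0); ‖c_1‖ = 4.4721, so e_1 = (-0.4472, -0.8944, 0.0000).
r_{13} = e_1·c_3 = -1.7889.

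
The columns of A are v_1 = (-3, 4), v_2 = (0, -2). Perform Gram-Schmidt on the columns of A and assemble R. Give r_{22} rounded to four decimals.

v_1 = (-3, 4); ‖v_1‖ = 5.0000, so q_1 = (-0.6000, 0.8000).
q_1·v_2 = (-0.6000)·0 + 0.8000·(-2) = -1.6000.
u_2 = v_2 + 1.6000·q_1 = (-0.9600, -0.7200).
r_{22} = ‖u_2‖ = 1.2000.

r_{22} = 1.2000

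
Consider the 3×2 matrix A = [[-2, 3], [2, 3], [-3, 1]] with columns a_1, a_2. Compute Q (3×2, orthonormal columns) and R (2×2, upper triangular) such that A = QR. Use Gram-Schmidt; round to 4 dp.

q_1 = a_1/‖a_1‖ = (-2, 2, -3)/4.1231 = (-0.4851, 0.4851, -0.7276).
r_{12} = q_1·a_2 = -0.7276.
u_2 = a_2 + 0.7276·q_1 = (2.6471, 3.3529, 0.4706).
‖u_2‖ = 4.2977, so q_2 = (0.6159, 0.7802, 0.1095).

Q = [[-0.4851, 0.6159], [0.4851, 0.7802], [-0.7276, 0.1095]], R = [[4.1231, -0.7276], [0.0000, 4.2977]]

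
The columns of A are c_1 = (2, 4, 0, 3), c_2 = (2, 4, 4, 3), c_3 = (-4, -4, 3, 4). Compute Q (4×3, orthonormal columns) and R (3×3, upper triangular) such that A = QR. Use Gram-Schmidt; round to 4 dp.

c_1 = (2, 4, 0, 3); ‖c_1‖ = 5.3852, so q_1 = (0.3714, 0.7428, 0.0000, 0.5571).
q_1·c_2 = 0.3714·2 + 0.7428·4 + 0.0000·4 + 0.5571·3 = 5.3852.
u_2 = c_2 − 5.3852·q_1 = (0.0000, 0.0000, 4.0000, 0.0000).
‖u_2‖ = 4.0000, so q_2 = (0.0000, 0.0000, 1.0000, 0.0000).
q_1·c_3 = 0.3714·(-4) + 0.7428·(-4) + 0.0000·3 + 0.5571·4 = -2.2283; q_2·c_3 = 0.0000·(-4) + 0.0000·(-4) + 1.0000·3 + 0.0000·4 = 3.0000.
u_3 = c_3 + 2.2283·q_1 − 3.0000·q_2 = (-3.1724, -2.3448, 0.0000, 5.2414).
‖u_3‖ = 6.5601, so q_3 = (-0.4836, -0.3574, 0.0000, 0.7990).

Q = [[0.3714, 0.0000, -0.4836], [0.7428, 0.0000, -0.3574], [0.0000, 1.0000, 0.0000], [0.5571, 0.0000, 0.7990]], R = [[5.3852, 5.3852, -2.2283], [0.0000, 4.0000, 3.0000], [0.0000, 0.0000, 6.5601]]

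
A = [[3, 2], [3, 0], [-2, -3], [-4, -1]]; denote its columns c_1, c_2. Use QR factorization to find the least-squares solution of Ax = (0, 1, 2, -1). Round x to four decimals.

c_1 = (3, 3, -2, -4); ‖c_1‖ = 6.1644, so e_1 = (0.4867, 0.4867, -0.3244, -0.6489).
e_1·c_2 = 0.4867·2 + 0.4867·0 + (-0.3244)·(-3) + (-0.6489)·(-1) = 2.5955.
u_2 = c_2 − 2.5955·e_1 = (0.7368, -1.2632, -2.1579, 0.6842).
‖u_2‖ = 2.6950, so e_2 = (0.2734, -0.4687, -0.8007, 0.2539).
Qᵀb = (0.4867, -2.3240).
Back-substitute: x_2 = -2.3240/2.6950 = -0.8623.
x_1 = (0.4867 − 2.5955·(-0.8623))/6.1644 = 0.4420.

x = (0.4420, -0.8623)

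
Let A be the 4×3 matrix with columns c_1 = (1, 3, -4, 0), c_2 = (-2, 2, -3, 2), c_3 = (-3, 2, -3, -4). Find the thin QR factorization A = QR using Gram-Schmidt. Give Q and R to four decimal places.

Q = [[0.1961, -0.7831, -0.5865], [0.5883, 0.0461, 0.0454], [-0.7845, -0.1612, -0.1126], [0.0000, 0.5988, -0.8008]], R = [[5.0990, 3.1379, 2.9417], [0.0000, 3.3397, 0.5298], [0.0000, 0.0000, 5.3912]]

c_1 = (1, 3, -4, 0); ‖c_1‖ = 5.0990, so q_1 = (0.1961, 0.5883, -0.7845, 0.0000).
q_1·c_2 = 0.1961·(-2) + 0.5883·2 + (-0.7845)·(-3) + 0.0000·2 = 3.1379.
u_2 = c_2 − 3.1379·q_1 = (-2.6154, 0.1538, -0.5385, 2.0000).
‖u_2‖ = 3.3397, so q_2 = (-0.7831, 0.0461, -0.1612, 0.5988).
q_1·c_3 = 0.1961·(-3) + 0.5883·2 + (-0.7845)·(-3) + 0.0000·(-4) = 2.9417; q_2·c_3 = (-0.7831)·(-3) + 0.0461·2 + (-0.1612)·(-3) + 0.5988·(-4) = 0.5298.
u_3 = c_3 − 2.9417·q_1 − 0.5298·q_2 = (-3.1621, 0.2448, -0.6069, -4.3172).
‖u_3‖ = 5.3912, so q_3 = (-0.5865, 0.0454, -0.1126, -0.8008).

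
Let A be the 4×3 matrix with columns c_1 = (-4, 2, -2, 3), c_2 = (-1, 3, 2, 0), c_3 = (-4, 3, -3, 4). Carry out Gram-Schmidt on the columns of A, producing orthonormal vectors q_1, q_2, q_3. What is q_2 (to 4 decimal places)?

q_2 = (-0.0759, 0.7338, 0.6579, -0.1518)

c_1 = (-4, 2, -2, 3); ‖c_1‖ = 5.7446, so q_1 = (-0.6963, 0.3482, -0.3482, 0.5222).
q_1·c_2 = (-0.6963)·(-1) + 0.3482·3 + (-0.3482)·2 + 0.5222·0 = 1.0445.
u_2 = c_2 − 1.0445·q_1 = (-0.2727, 2.6364, 2.3636, -0.5455).
‖u_2‖ = 3.5929, so q_2 = (-0.0759, 0.7338, 0.6579, -0.1518).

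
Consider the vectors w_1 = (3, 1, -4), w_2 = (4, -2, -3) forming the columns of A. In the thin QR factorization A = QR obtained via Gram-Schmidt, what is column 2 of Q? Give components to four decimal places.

q_2 = (0.4535, -0.8832, 0.1194)

w_1 = (3, 1, -4); ‖w_1‖ = 5.0990, so q_1 = (0.5883, 0.1961, -0.7845).
q_1·w_2 = 0.5883·4 + 0.1961·(-2) + (-0.7845)·(-3) = 4.3146.
u_2 = w_2 − 4.3146·q_1 = (1.4615, -2.8462, 0.3846).
‖u_2‖ = 3.2225, so q_2 = (0.4535, -0.8832, 0.1194).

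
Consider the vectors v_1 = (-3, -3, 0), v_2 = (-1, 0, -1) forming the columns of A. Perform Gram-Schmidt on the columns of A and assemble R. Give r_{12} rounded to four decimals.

r_{12} = 0.7071

v_1 = (-3, -3, 0); ‖v_1‖ = 4.2426, so q_1 = (-0.7071, -0.7071, 0.0000).
r_{12} = q_1·v_2 = 0.7071.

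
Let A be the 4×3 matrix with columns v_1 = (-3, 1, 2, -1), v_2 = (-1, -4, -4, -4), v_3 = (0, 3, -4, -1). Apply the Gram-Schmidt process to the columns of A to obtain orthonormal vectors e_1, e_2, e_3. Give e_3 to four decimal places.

e_1 = v_1/‖v_1‖ = (-3, 1, 2, -1)/3.8730 = (-0.7746, 0.2582, 0.5164, -0.2582).
r_{12} = e_1·v_2 = -1.2910.
u_2 = v_2 + 1.2910·e_1 = (-2.0000, -3.6667, -3.3333, -4.3333).
‖u_2‖ = 6.8799, so e_2 = (-0.2907, -0.5330, -0.4845, -0.6299).
r_{13} = e_1·v_3 = -1.0328; r_{23} = e_2·v_3 = 0.9690.
u_3 = v_3 + 1.0328·e_1 − 0.9690·e_2 = (-0.5183, 3.7831, -2.9972, -0.6563).
‖u_3‖ = 4.8984, so e_3 = (-0.1058, 0.7723, -0.6119, -0.1340).

e_3 = (-0.1058, 0.7723, -0.6119, -0.1340)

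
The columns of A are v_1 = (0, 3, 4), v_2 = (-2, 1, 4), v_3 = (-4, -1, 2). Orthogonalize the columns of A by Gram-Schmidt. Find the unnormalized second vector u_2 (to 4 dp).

u_2 = (-2.0000, -1.2800, 0.9600)

e_1 = v_1/‖v_1‖ = (0, 3, 4)/5.0000 = (0.0000, 0.6000, 0.8000).
r_{12} = e_1·v_2 = 3.8000.
u_2 = v_2 − 3.8000·e_1 = (-2.0000, -1.2800, 0.9600).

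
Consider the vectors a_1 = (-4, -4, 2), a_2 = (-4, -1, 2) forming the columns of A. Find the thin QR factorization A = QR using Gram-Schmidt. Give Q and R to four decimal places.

a_1 = (-4, -4, 2); ‖a_1‖ = 6.0000, so q_1 = (-0.6667, -0.6667, 0.3333).
q_1·a_2 = (-0.6667)·(-4) + (-0.6667)·(-1) + 0.3333·2 = 4.0000.
u_2 = a_2 − 4.0000·q_1 = (-1.3333, 1.6667, 0.6667).
‖u_2‖ = 2.2361, so q_2 = (-0.5963, 0.7454, 0.2981).

Q = [[-0.6667, -0.5963], [-0.6667, 0.7454], [0.3333, 0.2981]], R = [[6.0000, 4.0000], [0.0000, 2.2361]]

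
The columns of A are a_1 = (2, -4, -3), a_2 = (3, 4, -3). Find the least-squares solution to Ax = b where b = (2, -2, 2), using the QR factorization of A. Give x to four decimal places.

a_1 = (2, -4, -3); ‖a_1‖ = 5.3852, so e_1 = (0.3714, -0.7428, -0.5571).
e_1·a_2 = 0.3714·3 + (-0.7428)·4 + (-0.5571)·(-3) = -0.1857.
u_2 = a_2 + 0.1857·e_1 = (3.0690, 3.8621, -3.1034).
‖u_2‖ = 5.8280, so e_2 = (0.5266, 0.6627, -0.5325).
Qᵀb = (1.1142, -1.3372).
Back-substitute: x_2 = -1.3372/5.8280 = -0.2294.
x_1 = (1.1142 + 0.1857·(-0.2294))/5.3852 = 0.1990.

x = (0.1990, -0.2294)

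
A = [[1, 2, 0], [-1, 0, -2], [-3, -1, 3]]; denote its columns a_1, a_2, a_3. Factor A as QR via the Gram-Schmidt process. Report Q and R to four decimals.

e_1 = a_1/‖a_1‖ = (1, -1, -3)/3.3166 = (0.3015, -0.3015, -0.9045).
r_{12} = e_1·a_2 = 1.5076.
u_2 = a_2 − 1.5076·e_1 = (1.5455, 0.4545, 0.3636).
‖u_2‖ = 1.6514, so e_2 = (0.9358, 0.2752, 0.2202).
r_{13} = e_1·a_3 = -2.1106; r_{23} = e_2·a_3 = 0.1101.
u_3 = a_3 + 2.1106·e_1 − 0.1101·e_2 = (0.5333, -2.6667, 1.0667).
‖u_3‖ = 2.9212, so e_3 = (0.1826, -0.9129, 0.3651).

Q = [[0.3015, 0.9358, 0.1826], [-0.3015, 0.2752, -0.9129], [-0.9045, 0.2202, 0.3651]], R = [[3.3166, 1.5076, -2.1106], [0.0000, 1.6514, 0.1101], [0.0000, 0.0000, 2.9212]]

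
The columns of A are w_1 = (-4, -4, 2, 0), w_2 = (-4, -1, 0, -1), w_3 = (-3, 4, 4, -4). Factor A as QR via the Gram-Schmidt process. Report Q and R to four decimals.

Q = [[-0.6667, -0.6773, -0.0049], [-0.6667, 0.4657, 0.4148], [0.3333, -0.4233, 0.8197], [0.0000, -0.3810, -0.3950]], R = [[6.0000, 3.3333, 0.6667], [0.0000, 2.6247, 3.7253], [0.0000, 0.0000, 6.5328]]

w_1 = (-4, -4, 2, 0); ‖w_1‖ = 6.0000, so q_1 = (-0.6667, -0.6667, 0.3333, 0.0000).
q_1·w_2 = (-0.6667)·(-4) + (-0.6667)·(-1) + 0.3333·0 + 0.0000·(-1) = 3.3333.
u_2 = w_2 − 3.3333·q_1 = (-1.7778, 1.2222, -1.1111, -1.0000).
‖u_2‖ = 2.6247, so q_2 = (-0.6773, 0.4657, -0.4233, -0.3810).
q_1·w_3 = (-0.6667)·(-3) + (-0.6667)·4 + 0.3333·4 + 0.0000·(-4) = 0.6667; q_2·w_3 = (-0.6773)·(-3) + 0.4657·4 + (-0.4233)·4 + (-0.3810)·(-4) = 3.7253.
u_3 = w_3 − 0.6667·q_1 − 3.7253·q_2 = (-0.0323, 2.7097, 5.3548, -2.5806).
‖u_3‖ = 6.5328, so q_3 = (-0.0049, 0.4148, 0.8197, -0.3950).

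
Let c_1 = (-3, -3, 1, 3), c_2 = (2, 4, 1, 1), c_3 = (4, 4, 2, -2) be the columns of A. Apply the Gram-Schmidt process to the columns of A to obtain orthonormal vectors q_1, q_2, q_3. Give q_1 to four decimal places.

q_1 = (-0.5669, -0.5669, 0.1890, 0.5669)

q_1 = c_1/‖c_1‖ = (-3, -3, 1, 3)/5.2915 = (-0.5669, -0.5669, 0.1890, 0.5669).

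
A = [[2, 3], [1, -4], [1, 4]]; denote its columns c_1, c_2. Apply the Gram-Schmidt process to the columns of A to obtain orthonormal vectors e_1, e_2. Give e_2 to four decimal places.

e_1 = c_1/‖c_1‖ = (2, 1, 1)/2.4495 = (0.8165, 0.4082, 0.4082).
r_{12} = e_1·c_2 = 2.4495.
u_2 = c_2 − 2.4495·e_1 = (1.0000, -5.0000, 3.0000).
‖u_2‖ = 5.9161, so e_2 = (0.1690, -0.8452, 0.5071).

e_2 = (0.1690, -0.8452, 0.5071)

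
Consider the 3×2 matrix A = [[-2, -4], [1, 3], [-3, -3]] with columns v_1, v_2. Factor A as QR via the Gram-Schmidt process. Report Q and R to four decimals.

Q = [[-0.5345, -0.4905], [0.2673, 0.6745], [-0.8018, 0.5518]], R = [[3.7417, 5.3452], [0.0000, 2.3299]]

v_1 = (-2, 1, -3); ‖v_1‖ = 3.7417, so q_1 = (-0.5345, 0.2673, -0.8018).
q_1·v_2 = (-0.5345)·(-4) + 0.2673·3 + (-0.8018)·(-3) = 5.3452.
u_2 = v_2 − 5.3452·q_1 = (-1.1429, 1.5714, 1.2857).
‖u_2‖ = 2.3299, so q_2 = (-0.4905, 0.6745, 0.5518).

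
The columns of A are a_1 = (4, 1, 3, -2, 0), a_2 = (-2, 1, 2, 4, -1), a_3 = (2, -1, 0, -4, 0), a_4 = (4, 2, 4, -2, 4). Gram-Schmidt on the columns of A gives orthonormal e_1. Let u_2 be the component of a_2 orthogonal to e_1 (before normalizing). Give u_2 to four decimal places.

u_2 = (-0.8000, 1.3000, 2.9000, 3.4000, -1.0000)

a_1 = (4, 1, 3, -2, 0); ‖a_1‖ = 5.4772, so e_1 = (0.7303, 0.1826, 0.5477, -0.3651, 0.0000).
e_1·a_2 = 0.7303·(-2) + 0.1826·1 + 0.5477·2 + (-0.3651)·4 + 0.0000·(-1) = -1.6432.
u_2 = a_2 + 1.6432·e_1 = (-0.8000, 1.3000, 2.9000, 3.4000, -1.0000).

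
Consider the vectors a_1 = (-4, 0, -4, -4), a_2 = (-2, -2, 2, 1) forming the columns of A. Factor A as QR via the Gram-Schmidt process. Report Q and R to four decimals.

a_1 = (-4, 0, -4, -4); ‖a_1‖ = 6.9282, so e_1 = (-0.5774, 0.0000, -0.5774, -0.5774).
e_1·a_2 = (-0.5774)·(-2) + 0.0000·(-2) + (-0.5774)·2 + (-0.5774)·1 = -0.5774.
u_2 = a_2 + 0.5774·e_1 = (-2.3333, -2.0000, 1.6667, 0.6667).
‖u_2‖ = 3.5590, so e_2 = (-0.6556, -0.5620, 0.4683, 0.1873).

Q = [[-0.5774, -0.6556], [0.0000, -0.5620], [-0.5774, 0.4683], [-0.5774, 0.1873]], R = [[6.9282, -0.5774], [0.0000, 3.5590]]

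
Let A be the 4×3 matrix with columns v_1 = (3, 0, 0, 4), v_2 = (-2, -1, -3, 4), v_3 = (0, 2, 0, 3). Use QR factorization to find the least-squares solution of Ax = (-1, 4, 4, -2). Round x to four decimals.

v_1 = (3, 0, 0, 4); ‖v_1‖ = 5.0000, so e_1 = (0.6000, 0.0000, 0.0000, 0.8000).
e_1·v_2 = 0.6000·(-2) + 0.0000·(-1) + 0.0000·(-3) + 0.8000·4 = 2.0000.
u_2 = v_2 − 2.0000·e_1 = (-3.2000, -1.0000, -3.0000, 2.4000).
‖u_2‖ = 5.0990, so e_2 = (-0.6276, -0.1961, -0.5883, 0.4707).
e_1·v_3 = 0.6000·0 + 0.0000·2 + 0.0000·0 + 0.8000·3 = 2.4000; e_2·v_3 = (-0.6276)·0 + (-0.1961)·2 + (-0.5883)·0 + 0.4707·3 = 1.0198.
u_3 = v_3 − 2.4000·e_1 − 1.0198·e_2 = (-0.8000, 2.2000, 0.6000, 0.6000).
‖u_3‖ = 2.4900, so e_3 = (-0.3213, 0.8835, 0.2410, 0.2410).
Qᵀb = (-2.2000, -3.4516, 4.3374).
Back-substitute: x_3 = 4.3374/2.4900 = 1.7419.
x_2 = (-3.4516 − 1.0198·1.7419)/5.0990 = -1.0253.
x_1 = (-2.2000 − 2.0000·(-1.0253) − 2.4000·1.7419)/5.0000 = -0.8660.

x = (-0.8660, -1.0253, 1.7419)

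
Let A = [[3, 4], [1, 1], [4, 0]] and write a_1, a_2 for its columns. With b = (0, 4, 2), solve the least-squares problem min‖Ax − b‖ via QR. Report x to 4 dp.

x = (0.5568, -0.1905)

a_1 = (3, 1, 4); ‖a_1‖ = 5.0990, so q_1 = (0.5883, 0.1961, 0.7845).
q_1·a_2 = 0.5883·4 + 0.1961·1 + 0.7845·0 = 2.5495.
u_2 = a_2 − 2.5495·q_1 = (2.5000, 0.5000, -2.0000).
‖u_2‖ = 3.2404, so q_2 = (0.7715, 0.1543, -0.6172).
Qᵀb = (2.3534, -0.6172).
Back-substitute: x_2 = -0.6172/3.2404 = -0.1905.
x_1 = (2.3534 − 2.5495·(-0.1905))/5.0990 = 0.5568.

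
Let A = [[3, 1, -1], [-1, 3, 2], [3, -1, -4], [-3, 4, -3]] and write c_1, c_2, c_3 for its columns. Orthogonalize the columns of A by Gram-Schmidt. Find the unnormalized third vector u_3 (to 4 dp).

c_1 = (3, -1, 3, -3); ‖c_1‖ = 5.2915, so q_1 = (0.5669, -0.1890, 0.5669, -0.5669).
q_1·c_2 = 0.5669·1 + (-0.1890)·3 + 0.5669·(-1) + (-0.5669)·4 = -2.8347.
u_2 = c_2 + 2.8347·q_1 = (2.6071, 2.4643, 0.6071, 2.3929).
‖u_2‖ = 4.3548, so q_2 = (0.5987, 0.5659, 0.1394, 0.5495).
q_1·c_3 = 0.5669·(-1) + (-0.1890)·2 + 0.5669·(-4) + (-0.5669)·(-3) = -1.5119; q_2·c_3 = 0.5987·(-1) + 0.5659·2 + 0.1394·(-4) + 0.5495·(-3) = -1.6730.
u_3 = c_3 + 1.5119·q_1 + 1.6730·q_2 = (0.8588, 2.6610, -2.9096, -2.9379).

u_3 = (0.8588, 2.6610, -2.9096, -2.9379)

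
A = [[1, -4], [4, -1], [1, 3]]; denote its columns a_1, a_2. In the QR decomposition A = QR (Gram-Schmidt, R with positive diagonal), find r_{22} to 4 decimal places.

q_1 = a_1/‖a_1‖ = (1, 4, 1)/4.2426 = (0.2357, 0.9428, 0.2357).
r_{12} = q_1·a_2 = -1.1785.
u_2 = a_2 + 1.1785·q_1 = (-3.7222, 0.1111, 3.2778).
r_{22} = ‖u_2‖ = 4.9610.

r_{22} = 4.9610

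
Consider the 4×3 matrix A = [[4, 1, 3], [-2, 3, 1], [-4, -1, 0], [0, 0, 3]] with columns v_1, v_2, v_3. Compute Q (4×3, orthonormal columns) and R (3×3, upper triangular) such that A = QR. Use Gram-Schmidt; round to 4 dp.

v_1 = (4, -2, -4, 0); ‖v_1‖ = 6.0000, so q_1 = (0.6667, -0.3333, -0.6667, 0.0000).
q_1·v_2 = 0.6667·1 + (-0.3333)·3 + (-0.6667)·(-1) + 0.0000·0 = 0.3333.
u_2 = v_2 − 0.3333·q_1 = (0.7778, 3.1111, -0.7778, 0.0000).
‖u_2‖ = 3.2998, so q_2 = (0.2357, 0.9428, -0.2357, 0.0000).
q_1·v_3 = 0.6667·3 + (-0.3333)·1 + (-0.6667)·0 + 0.0000·3 = 1.6667; q_2·v_3 = 0.2357·3 + 0.9428·1 + (-0.2357)·0 + 0.0000·3 = 1.6499.
u_3 = v_3 − 1.6667·q_1 − 1.6499·q_2 = (1.5000, 0.0000, 1.5000, 3.0000).
‖u_3‖ = 3.6742, so q_3 = (0.4082, 0.0000, 0.4082, 0.8165).

Q = [[0.6667, 0.2357, 0.4082], [-0.3333, 0.9428, 0.0000], [-0.6667, -0.2357, 0.4082], [0.0000, 0.0000, 0.8165]], R = [[6.0000, 0.3333, 1.6667], [0.0000, 3.2998, 1.6499], [0.0000, 0.0000, 3.6742]]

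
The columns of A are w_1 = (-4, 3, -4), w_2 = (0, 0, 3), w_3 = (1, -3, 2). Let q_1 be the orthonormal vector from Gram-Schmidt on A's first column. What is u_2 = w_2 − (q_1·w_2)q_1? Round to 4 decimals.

u_2 = (-1.1707, 0.8780, 1.8293)

w_1 = (-4, 3, -4); ‖w_1‖ = 6.4031, so q_1 = (-0.6247, 0.4685, -0.6247).
q_1·w_2 = (-0.6247)·0 + 0.4685·0 + (-0.6247)·3 = -1.8741.
u_2 = w_2 + 1.8741·q_1 = (-1.1707, 0.8780, 1.8293).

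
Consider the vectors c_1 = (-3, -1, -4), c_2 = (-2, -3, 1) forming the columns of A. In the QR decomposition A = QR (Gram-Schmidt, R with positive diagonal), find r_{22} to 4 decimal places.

c_1 = (-3, -1, -4); ‖c_1‖ = 5.0990, so q_1 = (-0.5883, -0.1961, -0.7845).
q_1·c_2 = (-0.5883)·(-2) + (-0.1961)·(-3) + (-0.7845)·1 = 0.9806.
u_2 = c_2 − 0.9806·q_1 = (-1.4231, -2.8077, 1.7692).
r_{22} = ‖u_2‖ = 3.6109.

r_{22} = 3.6109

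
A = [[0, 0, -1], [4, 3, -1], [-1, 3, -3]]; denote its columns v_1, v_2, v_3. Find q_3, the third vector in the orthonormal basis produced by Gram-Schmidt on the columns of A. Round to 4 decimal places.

q_3 = (-1.0000, 0.0000, 0.0000)

q_1 = v_1/‖v_1‖ = (0, 4, -1)/4.1231 = (0.0000, 0.9701, -0.2425).
r_{12} = q_1·v_2 = 2.1828.
u_2 = v_2 − 2.1828·q_1 = (0.0000, 0.8824, 3.5294).
‖u_2‖ = 3.6380, so q_2 = (0.0000, 0.2425, 0.9701).
r_{13} = q_1·v_3 = -0.2425; r_{23} = q_2·v_3 = -3.1530.
u_3 = v_3 + 0.2425·q_1 + 3.1530·q_2 = (-1.0000, 0.0000, 0.0000).
‖u_3‖ = 1.0000, so q_3 = (-1.0000, 0.0000, 0.0000).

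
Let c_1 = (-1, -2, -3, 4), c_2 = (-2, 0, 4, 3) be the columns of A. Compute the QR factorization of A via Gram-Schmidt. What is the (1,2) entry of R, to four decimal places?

r_{12} = 0.3651

c_1 = (-1, -2, -3, 4); ‖c_1‖ = 5.4772, so e_1 = (-0.1826, -0.3651, -0.5477, 0.7303).
r_{12} = e_1·c_2 = 0.3651.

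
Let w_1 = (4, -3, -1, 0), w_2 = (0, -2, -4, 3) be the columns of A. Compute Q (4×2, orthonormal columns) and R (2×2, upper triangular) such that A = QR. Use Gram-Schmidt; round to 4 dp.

Q = [[0.7845, -0.3067], [-0.5883, -0.1687], [-0.1961, -0.7209], [0.0000, 0.5982]], R = [[5.0990, 1.9612], [0.0000, 5.0154]]

w_1 = (4, -3, -1, 0); ‖w_1‖ = 5.0990, so e_1 = (0.7845, -0.5883, -0.1961, 0.0000).
e_1·w_2 = 0.7845·0 + (-0.5883)·(-2) + (-0.1961)·(-4) + 0.0000·3 = 1.9612.
u_2 = w_2 − 1.9612·e_1 = (-1.5385, -0.8462, -3.6154, 3.0000).
‖u_2‖ = 5.0154, so e_2 = (-0.3067, -0.1687, -0.7209, 0.5982).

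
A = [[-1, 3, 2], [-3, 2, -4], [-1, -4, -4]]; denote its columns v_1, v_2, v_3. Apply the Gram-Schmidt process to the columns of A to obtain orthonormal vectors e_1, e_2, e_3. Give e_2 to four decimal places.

e_2 = (0.4924, 0.1231, -0.8616)

e_1 = v_1/‖v_1‖ = (-1, -3, -1)/3.3166 = (-0.3015, -0.9045, -0.3015).
r_{12} = e_1·v_2 = -1.5076.
u_2 = v_2 + 1.5076·e_1 = (2.5455, 0.6364, -4.4545).
‖u_2‖ = 5.1698, so e_2 = (0.4924, 0.1231, -0.8616).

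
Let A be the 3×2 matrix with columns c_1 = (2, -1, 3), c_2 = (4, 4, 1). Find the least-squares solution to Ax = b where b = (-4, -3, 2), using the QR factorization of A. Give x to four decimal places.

c_1 = (2, -1, 3); ‖c_1‖ = 3.7417, so e_1 = (0.5345, -0.2673, 0.8018).
e_1·c_2 = 0.5345·4 + (-0.2673)·4 + 0.8018·1 = 1.8708.
u_2 = c_2 − 1.8708·e_1 = (3.0000, 4.5000, -0.5000).
‖u_2‖ = 5.4314, so e_2 = (0.5523, 0.8285, -0.0921).
Qᵀb = (0.2673, -4.8790).
Back-substitute: x_2 = -4.8790/5.4314 = -0.8983.
x_1 = (0.2673 − 1.8708·(-0.8983))/3.7417 = 0.5206.

x = (0.5206, -0.8983)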